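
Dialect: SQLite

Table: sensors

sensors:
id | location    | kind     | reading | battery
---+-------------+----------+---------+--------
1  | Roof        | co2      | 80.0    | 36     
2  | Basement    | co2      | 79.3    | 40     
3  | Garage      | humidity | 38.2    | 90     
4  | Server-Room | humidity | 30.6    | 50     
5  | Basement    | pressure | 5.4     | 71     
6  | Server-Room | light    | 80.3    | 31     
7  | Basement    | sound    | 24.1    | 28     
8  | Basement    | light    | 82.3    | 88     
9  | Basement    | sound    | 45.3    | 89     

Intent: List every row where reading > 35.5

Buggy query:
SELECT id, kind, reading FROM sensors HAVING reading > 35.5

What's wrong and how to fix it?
Bug: HAVING filters the output of aggregation, but this query has no GROUP BY and no aggregate functions, so SQLite rejects it (HAVING clause on a non-aggregate query); the condition here is per row

Fix: Replace HAVING with WHERE since the condition applies to individual rows

Corrected query:
SELECT id, kind, reading FROM sensors WHERE reading > 35.5

Result:
id | kind     | reading
---+----------+--------
1  | co2      | 80     
2  | co2      | 79.3   
3  | humidity | 38.2   
6  | light    | 80.3   
8  | light    | 82.3   
9  | sound    | 45.3   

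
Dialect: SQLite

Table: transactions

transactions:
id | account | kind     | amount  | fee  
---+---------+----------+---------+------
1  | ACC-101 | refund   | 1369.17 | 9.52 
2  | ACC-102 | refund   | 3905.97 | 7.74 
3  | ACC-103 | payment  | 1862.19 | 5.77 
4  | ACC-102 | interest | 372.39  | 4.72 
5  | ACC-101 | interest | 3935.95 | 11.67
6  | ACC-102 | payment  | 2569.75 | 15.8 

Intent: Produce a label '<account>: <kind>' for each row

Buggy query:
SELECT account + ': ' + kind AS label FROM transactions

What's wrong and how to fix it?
Bug: SQLite uses || for string concatenation; + coerces text to numbers (yielding 0)

Fix: Replace + with || to concatenate text

Corrected query:
SELECT account || ': ' || kind AS label FROM transactions

Result:
label            
-----------------
ACC-101: refund  
ACC-102: refund  
ACC-103: payment 
ACC-102: interest
ACC-101: interest
ACC-102: payment 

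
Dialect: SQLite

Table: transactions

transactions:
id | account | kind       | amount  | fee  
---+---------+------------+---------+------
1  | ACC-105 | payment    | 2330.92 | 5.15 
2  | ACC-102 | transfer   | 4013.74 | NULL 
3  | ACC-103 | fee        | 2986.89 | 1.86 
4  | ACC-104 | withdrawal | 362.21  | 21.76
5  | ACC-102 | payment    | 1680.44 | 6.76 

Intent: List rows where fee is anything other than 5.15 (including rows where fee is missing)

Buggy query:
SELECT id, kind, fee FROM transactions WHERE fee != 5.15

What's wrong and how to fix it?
Bug: 'fee != 5.15' is unknown when fee is NULL, so NULL rows are silently excluded

Fix: Handle NULL separately with IS NULL alongside the inequality

Corrected query:
SELECT id, kind, fee FROM transactions WHERE fee != 5.15 OR fee IS NULL

Result:
id | kind       | fee  
---+------------+------
2  | transfer   | NULL 
3  | fee        | 1.86 
4  | withdrawal | 21.76
5  | payment    | 6.76 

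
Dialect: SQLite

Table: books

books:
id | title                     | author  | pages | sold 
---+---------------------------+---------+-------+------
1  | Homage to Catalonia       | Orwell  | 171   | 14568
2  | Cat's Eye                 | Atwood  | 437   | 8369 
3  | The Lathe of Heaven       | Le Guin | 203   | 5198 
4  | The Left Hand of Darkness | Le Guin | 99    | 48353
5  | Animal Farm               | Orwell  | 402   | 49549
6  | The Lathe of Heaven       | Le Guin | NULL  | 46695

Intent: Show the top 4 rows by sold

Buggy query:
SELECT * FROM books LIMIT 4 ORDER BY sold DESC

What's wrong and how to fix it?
Bug: ORDER BY cannot follow LIMIT; LIMIT is the final clause

Fix: Swap the clauses: ORDER BY first, then LIMIT

Corrected query:
SELECT * FROM books ORDER BY sold DESC LIMIT 4

Result:
id | title                     | author  | pages | sold 
---+---------------------------+---------+-------+------
5  | Animal Farm               | Orwell  | 402   | 49549
4  | The Left Hand of Darkness | Le Guin | 99    | 48353
6  | The Lathe of Heaven       | Le Guin | NULL  | 46695
1  | Homage to Catalonia       | Orwell  | 171   | 14568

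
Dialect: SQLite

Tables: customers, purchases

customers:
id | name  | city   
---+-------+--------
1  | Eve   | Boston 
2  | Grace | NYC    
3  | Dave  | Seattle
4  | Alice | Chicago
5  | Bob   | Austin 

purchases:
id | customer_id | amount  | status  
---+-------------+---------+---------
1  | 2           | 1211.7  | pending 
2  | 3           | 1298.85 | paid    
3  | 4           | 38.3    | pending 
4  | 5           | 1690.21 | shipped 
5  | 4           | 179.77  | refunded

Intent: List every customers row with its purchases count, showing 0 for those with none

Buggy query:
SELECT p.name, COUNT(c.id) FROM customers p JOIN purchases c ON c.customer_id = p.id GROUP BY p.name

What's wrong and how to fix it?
Bug: An inner join excludes parents with zero children

Fix: Use LEFT JOIN so parents without children still appear (COUNT(c.id) gives 0)

Corrected query:
SELECT p.name, COUNT(c.id) FROM customers p LEFT JOIN purchases c ON c.customer_id = p.id GROUP BY p.name

Result:
name  | COUNT(c.id)
------+------------
Alice | 2          
Bob   | 1          
Dave  | 1          
Eve   | 0          
Grace | 1          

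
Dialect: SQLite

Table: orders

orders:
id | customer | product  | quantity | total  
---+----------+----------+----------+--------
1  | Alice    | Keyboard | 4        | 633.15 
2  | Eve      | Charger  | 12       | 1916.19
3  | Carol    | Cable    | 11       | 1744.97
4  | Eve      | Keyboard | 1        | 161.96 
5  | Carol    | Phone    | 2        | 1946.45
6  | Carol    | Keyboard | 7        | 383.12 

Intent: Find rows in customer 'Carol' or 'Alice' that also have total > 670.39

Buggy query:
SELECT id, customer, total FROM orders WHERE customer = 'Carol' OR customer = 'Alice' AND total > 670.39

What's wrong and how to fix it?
Bug: AND binds tighter than OR, so this parses as customer = 'Carol' OR (customer = 'Alice' AND total > 670.39)

Fix: Group the OR with parentheses (or use IN), then AND the threshold

Corrected query:
SELECT id, customer, total FROM orders WHERE (customer = 'Carol' OR customer = 'Alice') AND total > 670.39

Result:
id | customer | total  
---+----------+--------
3  | Carol    | 1744.97
5  | Carol    | 1946.45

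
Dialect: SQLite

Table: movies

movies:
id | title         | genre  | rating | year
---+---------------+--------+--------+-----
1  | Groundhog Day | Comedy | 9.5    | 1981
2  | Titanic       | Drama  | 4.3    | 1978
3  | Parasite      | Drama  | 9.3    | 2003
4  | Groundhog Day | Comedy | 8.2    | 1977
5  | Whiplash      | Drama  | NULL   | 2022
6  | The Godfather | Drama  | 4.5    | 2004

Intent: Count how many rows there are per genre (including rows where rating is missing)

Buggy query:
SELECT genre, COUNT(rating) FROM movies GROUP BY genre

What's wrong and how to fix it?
Bug: COUNT(rating) skips NULLs, so groups with missing rating are undercounted

Fix: Replace COUNT(rating) with COUNT(*)

Corrected query:
SELECT genre, COUNT(*) FROM movies GROUP BY genre

Result:
genre  | COUNT(*)
-------+---------
Comedy | 2       
Drama  | 4       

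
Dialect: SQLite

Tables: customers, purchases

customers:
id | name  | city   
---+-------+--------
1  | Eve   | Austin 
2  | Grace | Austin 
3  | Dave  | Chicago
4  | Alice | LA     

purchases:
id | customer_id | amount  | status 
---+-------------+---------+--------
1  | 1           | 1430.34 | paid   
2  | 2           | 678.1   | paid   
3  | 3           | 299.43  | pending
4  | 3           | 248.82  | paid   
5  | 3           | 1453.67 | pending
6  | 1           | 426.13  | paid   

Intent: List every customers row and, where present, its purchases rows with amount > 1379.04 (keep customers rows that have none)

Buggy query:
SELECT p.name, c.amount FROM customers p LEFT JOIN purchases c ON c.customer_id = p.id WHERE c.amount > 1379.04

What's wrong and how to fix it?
Bug: A WHERE condition on the right-hand table after LEFT JOIN drops unmatched parents

Fix: Put 'c.amount > 1379.04' in the JOIN's ON clause instead of WHERE

Corrected query:
SELECT p.name, c.amount FROM customers p LEFT JOIN purchases c ON c.customer_id = p.id AND c.amount > 1379.04

Result:
name  | amount 
------+--------
Eve   | 1430.34
Grace | NULL   
Dave  | 1453.67
Alice | NULL   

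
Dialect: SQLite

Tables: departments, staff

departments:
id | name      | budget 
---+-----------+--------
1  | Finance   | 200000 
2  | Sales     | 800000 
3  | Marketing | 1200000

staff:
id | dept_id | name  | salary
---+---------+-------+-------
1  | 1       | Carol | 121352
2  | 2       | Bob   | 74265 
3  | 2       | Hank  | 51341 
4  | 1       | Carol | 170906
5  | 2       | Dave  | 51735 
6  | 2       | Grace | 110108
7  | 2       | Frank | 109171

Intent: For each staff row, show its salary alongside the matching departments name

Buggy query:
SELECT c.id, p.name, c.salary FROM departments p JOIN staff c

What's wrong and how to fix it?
Bug: Missing join condition: each staff row is matched to all departments rows instead of just its own

Fix: Add ON c.dept_id = p.id to the JOIN

Corrected query:
SELECT c.id, p.name, c.salary FROM departments p JOIN staff c ON c.dept_id = p.id

Result:
id | name    | salary
---+---------+-------
1  | Finance | 121352
2  | Sales   | 74265 
3  | Sales   | 51341 
4  | Finance | 170906
5  | Sales   | 51735 
6  | Sales   | 110108
7  | Sales   | 109171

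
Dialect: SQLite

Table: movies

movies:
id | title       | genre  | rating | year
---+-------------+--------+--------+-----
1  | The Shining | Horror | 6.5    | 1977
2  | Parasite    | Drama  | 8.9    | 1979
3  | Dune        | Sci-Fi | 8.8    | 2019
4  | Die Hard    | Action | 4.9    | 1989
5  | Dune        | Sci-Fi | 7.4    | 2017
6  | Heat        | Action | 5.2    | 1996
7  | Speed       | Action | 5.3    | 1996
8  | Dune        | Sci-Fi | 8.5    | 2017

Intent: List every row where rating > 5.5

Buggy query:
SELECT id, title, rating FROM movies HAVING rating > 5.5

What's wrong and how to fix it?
Bug: This is a non-aggregate query (no GROUP BY, no aggregates), so in SQLite the HAVING clause is invalid here; a row-level condition belongs in WHERE

Fix: Replace HAVING with WHERE since the condition applies to individual rows

Corrected query:
SELECT id, title, rating FROM movies WHERE rating > 5.5

Result:
id | title       | rating
---+-------------+-------
1  | The Shining | 6.5   
2  | Parasite    | 8.9   
3  | Dune        | 8.8   
5  | Dune        | 7.4   
8  | Dune        | 8.5   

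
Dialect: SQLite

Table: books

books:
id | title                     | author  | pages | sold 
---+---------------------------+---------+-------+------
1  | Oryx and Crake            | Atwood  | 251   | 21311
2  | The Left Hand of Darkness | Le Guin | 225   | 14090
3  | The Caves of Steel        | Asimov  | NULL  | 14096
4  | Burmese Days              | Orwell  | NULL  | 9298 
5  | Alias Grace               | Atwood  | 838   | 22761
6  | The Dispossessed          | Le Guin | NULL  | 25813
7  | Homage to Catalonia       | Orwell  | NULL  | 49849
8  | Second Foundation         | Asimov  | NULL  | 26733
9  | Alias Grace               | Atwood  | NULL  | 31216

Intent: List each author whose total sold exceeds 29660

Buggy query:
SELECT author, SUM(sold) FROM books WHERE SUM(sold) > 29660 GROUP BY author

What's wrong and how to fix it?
Bug: WHERE runs before GROUP BY, so aggregates aren't available there

Fix: Move the aggregate condition to a HAVING clause

Corrected query:
SELECT author, SUM(sold) FROM books GROUP BY author HAVING SUM(sold) > 29660

Result:
author  | SUM(sold)
--------+----------
Asimov  | 40829    
Atwood  | 75288    
Le Guin | 39903    
Orwell  | 59147    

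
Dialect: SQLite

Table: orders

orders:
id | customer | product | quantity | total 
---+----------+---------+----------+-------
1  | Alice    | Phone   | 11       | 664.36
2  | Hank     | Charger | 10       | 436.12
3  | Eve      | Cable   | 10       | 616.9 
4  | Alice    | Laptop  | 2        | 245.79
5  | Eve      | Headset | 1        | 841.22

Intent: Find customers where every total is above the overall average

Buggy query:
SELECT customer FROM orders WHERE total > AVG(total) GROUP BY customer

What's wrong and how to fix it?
Bug: WHERE evaluates per row before aggregation, so AVG() is unavailable

Fix: Use a subquery for AVG and a HAVING MIN(...) filter so the condition holds for every row in the group

Corrected query:
SELECT customer FROM orders GROUP BY customer HAVING MIN(total) > (SELECT AVG(total) FROM orders)

Result:
customer
--------
Eve     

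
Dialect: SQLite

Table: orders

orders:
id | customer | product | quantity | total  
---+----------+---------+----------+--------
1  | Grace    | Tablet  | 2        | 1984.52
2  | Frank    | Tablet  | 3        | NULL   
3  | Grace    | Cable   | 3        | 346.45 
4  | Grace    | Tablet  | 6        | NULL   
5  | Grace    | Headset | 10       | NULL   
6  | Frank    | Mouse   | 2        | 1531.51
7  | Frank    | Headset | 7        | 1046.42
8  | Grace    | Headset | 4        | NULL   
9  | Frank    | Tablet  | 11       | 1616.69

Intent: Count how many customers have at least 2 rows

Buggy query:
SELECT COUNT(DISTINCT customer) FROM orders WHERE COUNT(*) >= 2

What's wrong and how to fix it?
Bug: WHERE filters individual rows, not groups, so a group-level COUNT is invalid there

Fix: Use a subquery that GROUPs and filters with HAVING, then count its rows

Corrected query:
SELECT COUNT(*) FROM (SELECT customer FROM orders GROUP BY customer HAVING COUNT(*) >= 2)

Result:
COUNT(*)
--------
2       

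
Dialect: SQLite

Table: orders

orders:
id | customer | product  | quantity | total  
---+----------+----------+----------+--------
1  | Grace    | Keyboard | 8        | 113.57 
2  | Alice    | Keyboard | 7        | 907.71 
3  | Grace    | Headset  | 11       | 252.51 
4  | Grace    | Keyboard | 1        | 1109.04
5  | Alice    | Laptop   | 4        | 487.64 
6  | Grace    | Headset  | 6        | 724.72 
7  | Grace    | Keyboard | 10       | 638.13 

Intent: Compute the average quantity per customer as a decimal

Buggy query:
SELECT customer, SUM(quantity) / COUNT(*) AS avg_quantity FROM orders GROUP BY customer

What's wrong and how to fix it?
Bug: SUM(quantity) and COUNT(*) are both integers; the division truncates the fractional part

Fix: Cast one side to REAL so the division keeps the fractional part

Corrected query:
SELECT customer, SUM(quantity) * 1.0 / COUNT(*) AS avg_quantity FROM orders GROUP BY customer

Result:
customer | avg_quantity
---------+-------------
Alice    | 5.5         
Grace    | 7.2         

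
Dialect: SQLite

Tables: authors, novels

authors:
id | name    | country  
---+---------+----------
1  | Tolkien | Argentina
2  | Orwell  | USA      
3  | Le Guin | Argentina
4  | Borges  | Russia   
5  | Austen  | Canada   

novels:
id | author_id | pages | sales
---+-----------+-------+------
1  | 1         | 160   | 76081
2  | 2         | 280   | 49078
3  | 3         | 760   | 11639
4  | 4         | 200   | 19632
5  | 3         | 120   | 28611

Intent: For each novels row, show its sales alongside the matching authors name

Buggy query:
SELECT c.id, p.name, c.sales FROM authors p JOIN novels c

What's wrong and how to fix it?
Bug: Missing join condition: each novels row is matched to all authors rows instead of just its own

Fix: Add ON c.author_id = p.id to the JOIN

Corrected query:
SELECT c.id, p.name, c.sales FROM authors p JOIN novels c ON c.author_id = p.id

Result:
id | name    | sales
---+---------+------
1  | Tolkien | 76081
2  | Orwell  | 49078
3  | Le Guin | 11639
4  | Borges  | 19632
5  | Le Guin | 28611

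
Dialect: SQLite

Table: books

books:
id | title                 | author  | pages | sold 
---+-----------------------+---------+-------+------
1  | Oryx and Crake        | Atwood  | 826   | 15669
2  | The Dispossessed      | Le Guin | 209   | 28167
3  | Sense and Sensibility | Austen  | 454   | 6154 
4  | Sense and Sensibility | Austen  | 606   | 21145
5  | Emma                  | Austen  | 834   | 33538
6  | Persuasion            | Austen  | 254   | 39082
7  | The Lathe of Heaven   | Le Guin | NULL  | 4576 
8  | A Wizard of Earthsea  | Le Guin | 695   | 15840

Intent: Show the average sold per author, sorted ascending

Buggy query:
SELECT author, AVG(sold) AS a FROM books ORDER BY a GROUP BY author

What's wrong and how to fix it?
Bug: ORDER BY appears before GROUP BY; SQL clause order requires GROUP BY first

Fix: Move ORDER BY to the end, after GROUP BY

Corrected query:
SELECT author, AVG(sold) AS a FROM books GROUP BY author ORDER BY a

Result:
author  | a           
--------+-------------
Atwood  | 15669       
Le Guin | 16194.333333
Austen  | 24979.75    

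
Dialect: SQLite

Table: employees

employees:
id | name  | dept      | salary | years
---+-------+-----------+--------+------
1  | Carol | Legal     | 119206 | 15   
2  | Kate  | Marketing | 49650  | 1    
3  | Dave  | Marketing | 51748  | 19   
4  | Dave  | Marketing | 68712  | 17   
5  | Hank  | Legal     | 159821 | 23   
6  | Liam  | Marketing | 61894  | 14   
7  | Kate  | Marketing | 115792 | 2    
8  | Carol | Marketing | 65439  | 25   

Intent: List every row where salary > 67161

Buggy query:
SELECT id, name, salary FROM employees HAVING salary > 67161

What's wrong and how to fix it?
Bug: This is a non-aggregate query (no GROUP BY, no aggregates), so in SQLite the HAVING clause is invalid here; a row-level condition belongs in WHERE

Fix: Replace HAVING with WHERE since the condition applies to individual rows

Corrected query:
SELECT id, name, salary FROM employees WHERE salary > 67161

Result:
id | name  | salary
---+-------+-------
1  | Carol | 119206
4  | Dave  | 68712 
5  | Hank  | 159821
7  | Kate  | 115792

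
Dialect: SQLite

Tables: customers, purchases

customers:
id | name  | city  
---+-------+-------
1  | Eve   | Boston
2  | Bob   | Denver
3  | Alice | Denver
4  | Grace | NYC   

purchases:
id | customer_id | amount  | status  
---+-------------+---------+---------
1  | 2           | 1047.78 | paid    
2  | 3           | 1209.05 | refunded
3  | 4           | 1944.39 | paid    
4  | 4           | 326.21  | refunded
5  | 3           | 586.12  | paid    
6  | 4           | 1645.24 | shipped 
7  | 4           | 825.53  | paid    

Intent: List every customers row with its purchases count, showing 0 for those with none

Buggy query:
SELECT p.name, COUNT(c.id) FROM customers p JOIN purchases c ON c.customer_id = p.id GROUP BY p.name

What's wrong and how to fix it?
Bug: An inner join excludes parents with zero children

Fix: Use LEFT JOIN so parents without children still appear (COUNT(c.id) gives 0)

Corrected query:
SELECT p.name, COUNT(c.id) FROM customers p LEFT JOIN purchases c ON c.customer_id = p.id GROUP BY p.name

Result:
name  | COUNT(c.id)
------+------------
Alice | 2          
Bob   | 1          
Eve   | 0          
Grace | 4          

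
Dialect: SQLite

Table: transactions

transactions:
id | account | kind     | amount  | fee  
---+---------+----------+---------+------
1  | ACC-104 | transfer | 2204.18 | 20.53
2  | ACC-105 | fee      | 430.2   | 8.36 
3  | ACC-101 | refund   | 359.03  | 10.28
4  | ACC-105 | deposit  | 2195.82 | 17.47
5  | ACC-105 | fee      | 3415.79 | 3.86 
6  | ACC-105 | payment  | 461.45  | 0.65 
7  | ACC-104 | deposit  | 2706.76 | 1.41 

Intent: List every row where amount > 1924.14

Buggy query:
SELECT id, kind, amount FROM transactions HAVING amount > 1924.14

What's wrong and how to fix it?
Bug: HAVING filters the output of aggregation, but this query has no GROUP BY and no aggregate functions, so SQLite rejects it (HAVING clause on a non-aggregate query); the condition here is per row

Fix: Use WHERE for row-level filtering

Corrected query:
SELECT id, kind, amount FROM transactions WHERE amount > 1924.14

Result:
id | kind     | amount 
---+----------+--------
1  | transfer | 2204.18
4  | deposit  | 2195.82
5  | fee      | 3415.79
7  | deposit  | 2706.76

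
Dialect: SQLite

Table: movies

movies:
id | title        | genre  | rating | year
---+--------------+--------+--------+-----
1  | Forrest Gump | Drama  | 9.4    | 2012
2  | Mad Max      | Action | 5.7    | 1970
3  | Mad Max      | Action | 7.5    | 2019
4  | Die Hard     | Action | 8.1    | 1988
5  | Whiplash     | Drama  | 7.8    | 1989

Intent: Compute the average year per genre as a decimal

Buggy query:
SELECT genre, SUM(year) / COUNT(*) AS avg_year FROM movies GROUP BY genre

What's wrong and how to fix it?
Bug: Both operands are integers, so '/' performs integer division and truncates

Fix: Cast one side to REAL so the division keeps the fractional part

Corrected query:
SELECT genre, SUM(year) * 1.0 / COUNT(*) AS avg_year FROM movies GROUP BY genre

Result:
genre  | avg_year   
-------+------------
Action | 1992.333333
Drama  | 2000.5     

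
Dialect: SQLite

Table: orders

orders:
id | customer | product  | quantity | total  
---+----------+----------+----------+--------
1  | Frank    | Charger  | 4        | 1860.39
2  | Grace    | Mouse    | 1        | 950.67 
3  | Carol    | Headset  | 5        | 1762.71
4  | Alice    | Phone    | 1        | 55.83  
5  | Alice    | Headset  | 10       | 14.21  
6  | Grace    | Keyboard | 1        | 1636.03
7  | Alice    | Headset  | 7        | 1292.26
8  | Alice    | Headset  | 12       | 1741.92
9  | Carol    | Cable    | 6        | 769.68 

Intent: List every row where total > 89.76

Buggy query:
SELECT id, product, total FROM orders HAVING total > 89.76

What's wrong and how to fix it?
Bug: This is a non-aggregate query (no GROUP BY, no aggregates), so in SQLite the HAVING clause is invalid here; a row-level condition belongs in WHERE

Fix: Replace HAVING with WHERE since the condition applies to individual rows

Corrected query:
SELECT id, product, total FROM orders WHERE total > 89.76

Result:
id | product  | total  
---+----------+--------
1  | Charger  | 1860.39
2  | Mouse    | 950.67 
3  | Headset  | 1762.71
6  | Keyboard | 1636.03
7  | Headset  | 1292.26
8  | Headset  | 1741.92
9  | Cable    | 769.68 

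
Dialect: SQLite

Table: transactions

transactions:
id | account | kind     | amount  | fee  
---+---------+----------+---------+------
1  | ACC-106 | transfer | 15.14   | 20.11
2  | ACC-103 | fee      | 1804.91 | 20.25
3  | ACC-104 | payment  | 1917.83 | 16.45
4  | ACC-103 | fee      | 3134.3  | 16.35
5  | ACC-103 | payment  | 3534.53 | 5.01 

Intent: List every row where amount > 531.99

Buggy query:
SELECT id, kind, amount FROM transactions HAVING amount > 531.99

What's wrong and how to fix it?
Bug: This is a non-aggregate query (no GROUP BY, no aggregates), so in SQLite the HAVING clause is invalid here; a row-level condition belongs in WHERE

Fix: Use WHERE for row-level filtering

Corrected query:
SELECT id, kind, amount FROM transactions WHERE amount > 531.99

Result:
id | kind    | amount 
---+---------+--------
2  | fee     | 1804.91
3  | payment | 1917.83
4  | fee     | 3134.3 
5  | payment | 3534.53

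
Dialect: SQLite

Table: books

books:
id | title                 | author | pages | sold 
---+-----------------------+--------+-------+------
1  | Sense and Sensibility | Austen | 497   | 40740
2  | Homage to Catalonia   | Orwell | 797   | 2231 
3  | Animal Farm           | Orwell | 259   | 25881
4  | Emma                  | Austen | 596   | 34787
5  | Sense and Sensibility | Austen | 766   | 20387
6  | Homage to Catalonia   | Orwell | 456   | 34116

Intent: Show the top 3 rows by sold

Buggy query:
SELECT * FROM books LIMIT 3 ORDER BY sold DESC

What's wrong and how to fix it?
Bug: ORDER BY cannot follow LIMIT; LIMIT is the final clause

Fix: Swap the clauses: ORDER BY first, then LIMIT

Corrected query:
SELECT * FROM books ORDER BY sold DESC LIMIT 3

Result:
id | title                 | author | pages | sold 
---+-----------------------+--------+-------+------
1  | Sense and Sensibility | Austen | 497   | 40740
4  | Emma                  | Austen | 596   | 34787
6  | Homage to Catalonia   | Orwell | 456   | 34116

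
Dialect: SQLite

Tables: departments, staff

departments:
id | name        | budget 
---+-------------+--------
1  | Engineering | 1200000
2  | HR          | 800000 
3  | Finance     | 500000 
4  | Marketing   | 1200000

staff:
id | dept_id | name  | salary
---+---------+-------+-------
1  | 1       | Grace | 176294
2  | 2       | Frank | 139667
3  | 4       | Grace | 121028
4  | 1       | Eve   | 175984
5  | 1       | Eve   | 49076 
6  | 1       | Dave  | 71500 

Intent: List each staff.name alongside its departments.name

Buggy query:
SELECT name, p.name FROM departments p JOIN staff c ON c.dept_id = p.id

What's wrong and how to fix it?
Bug: Both tables have a 'name' column; the unqualified reference is ambiguous

Fix: Qualify the column with its table alias (c.name)

Corrected query:
SELECT c.name, p.name FROM departments p JOIN staff c ON c.dept_id = p.id

Result:
name  | name       
------+------------
Grace | Engineering
Frank | HR         
Grace | Marketing  
Eve   | Engineering
Eve   | Engineering
Dave  | Engineering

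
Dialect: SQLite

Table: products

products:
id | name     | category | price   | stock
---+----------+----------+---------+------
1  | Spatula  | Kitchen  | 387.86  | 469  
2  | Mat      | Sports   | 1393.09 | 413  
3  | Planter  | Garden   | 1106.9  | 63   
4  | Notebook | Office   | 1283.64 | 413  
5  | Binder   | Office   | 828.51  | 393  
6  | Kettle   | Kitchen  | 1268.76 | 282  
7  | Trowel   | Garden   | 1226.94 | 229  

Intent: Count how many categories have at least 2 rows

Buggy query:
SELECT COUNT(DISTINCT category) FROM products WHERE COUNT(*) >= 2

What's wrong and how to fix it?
Bug: WHERE filters individual rows, not groups, so a group-level COUNT is invalid there

Fix: Use a subquery that GROUPs and filters with HAVING, then count its rows

Corrected query:
SELECT COUNT(*) FROM (SELECT category FROM products GROUP BY category HAVING COUNT(*) >= 2)

Result:
COUNT(*)
--------
3       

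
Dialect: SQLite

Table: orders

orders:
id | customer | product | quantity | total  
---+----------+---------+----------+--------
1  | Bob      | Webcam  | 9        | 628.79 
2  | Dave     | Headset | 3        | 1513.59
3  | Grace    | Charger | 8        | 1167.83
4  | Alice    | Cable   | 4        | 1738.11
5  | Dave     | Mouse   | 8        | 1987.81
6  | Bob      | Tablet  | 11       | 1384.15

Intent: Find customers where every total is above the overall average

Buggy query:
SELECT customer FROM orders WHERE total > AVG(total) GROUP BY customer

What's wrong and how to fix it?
Bug: AVG() is an aggregate; it can't sit directly in WHERE

Fix: Use a subquery for AVG and a HAVING MIN(...) filter so the condition holds for every row in the group

Corrected query:
SELECT customer FROM orders GROUP BY customer HAVING MIN(total) > (SELECT AVG(total) FROM orders)

Result:
customer
--------
Alice   
Dave    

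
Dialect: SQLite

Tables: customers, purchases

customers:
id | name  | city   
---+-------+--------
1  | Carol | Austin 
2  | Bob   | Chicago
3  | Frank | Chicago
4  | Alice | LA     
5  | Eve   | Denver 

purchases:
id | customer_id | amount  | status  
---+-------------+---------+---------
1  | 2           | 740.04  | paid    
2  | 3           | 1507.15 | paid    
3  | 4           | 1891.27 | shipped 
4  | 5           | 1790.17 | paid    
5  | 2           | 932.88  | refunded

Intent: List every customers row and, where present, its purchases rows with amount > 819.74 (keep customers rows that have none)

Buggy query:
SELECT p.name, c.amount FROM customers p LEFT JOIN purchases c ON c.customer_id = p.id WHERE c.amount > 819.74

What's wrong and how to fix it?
Bug: A WHERE condition on the right-hand table after LEFT JOIN drops unmatched parents

Fix: Move the right-table condition into the ON clause so unmatched parents are kept

Corrected query:
SELECT p.name, c.amount FROM customers p LEFT JOIN purchases c ON c.customer_id = p.id AND c.amount > 819.74

Result:
name  | amount 
------+--------
Carol | NULL   
Bob   | 932.88 
Frank | 1507.15
Alice | 1891.27
Eve   | 1790.17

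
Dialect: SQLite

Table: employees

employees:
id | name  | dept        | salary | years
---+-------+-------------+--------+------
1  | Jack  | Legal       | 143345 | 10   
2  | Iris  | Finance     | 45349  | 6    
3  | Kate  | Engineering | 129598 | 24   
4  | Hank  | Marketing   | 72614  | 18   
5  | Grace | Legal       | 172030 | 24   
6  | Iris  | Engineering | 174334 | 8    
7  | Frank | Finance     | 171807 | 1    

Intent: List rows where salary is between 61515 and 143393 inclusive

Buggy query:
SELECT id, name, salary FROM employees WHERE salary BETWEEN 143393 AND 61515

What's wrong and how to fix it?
Bug: The bounds are reversed; BETWEEN a AND b requires a <= b to match anything

Fix: Swap the bounds so the smaller value comes first

Corrected query:
SELECT id, name, salary FROM employees WHERE salary BETWEEN 61515 AND 143393

Result:
id | name | salary
---+------+-------
1  | Jack | 143345
3  | Kate | 129598
4  | Hank | 72614 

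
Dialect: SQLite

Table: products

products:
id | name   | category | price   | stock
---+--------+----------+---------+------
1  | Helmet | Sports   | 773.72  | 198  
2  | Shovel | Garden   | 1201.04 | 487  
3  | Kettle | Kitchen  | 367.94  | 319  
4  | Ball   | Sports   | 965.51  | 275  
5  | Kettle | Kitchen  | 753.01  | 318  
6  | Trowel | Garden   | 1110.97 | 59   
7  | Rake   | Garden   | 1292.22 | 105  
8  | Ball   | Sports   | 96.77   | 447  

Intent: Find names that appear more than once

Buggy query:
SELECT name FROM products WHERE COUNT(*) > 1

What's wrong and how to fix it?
Bug: COUNT(*) is an aggregate and cannot be used in WHERE

Fix: GROUP BY name, then filter groups with HAVING COUNT(*) > 1

Corrected query:
SELECT name FROM products GROUP BY name HAVING COUNT(*) > 1

Result:
name  
------
Ball  
Kettle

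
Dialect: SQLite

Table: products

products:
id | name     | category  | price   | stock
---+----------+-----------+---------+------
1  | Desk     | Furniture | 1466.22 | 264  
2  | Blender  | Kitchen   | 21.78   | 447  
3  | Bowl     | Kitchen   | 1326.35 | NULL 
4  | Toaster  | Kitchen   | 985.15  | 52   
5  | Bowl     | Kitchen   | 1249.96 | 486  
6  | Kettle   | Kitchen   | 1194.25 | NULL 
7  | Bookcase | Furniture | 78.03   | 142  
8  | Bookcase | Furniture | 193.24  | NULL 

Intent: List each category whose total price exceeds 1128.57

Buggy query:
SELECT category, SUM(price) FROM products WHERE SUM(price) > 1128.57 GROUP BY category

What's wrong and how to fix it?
Bug: Aggregate functions cannot appear in a WHERE clause

Fix: Move the aggregate condition to a HAVING clause

Corrected query:
SELECT category, SUM(price) FROM products GROUP BY category HAVING SUM(price) > 1128.57

Result:
category  | SUM(price)
----------+-----------
Furniture | 1737.49   
Kitchen   | 4777.49   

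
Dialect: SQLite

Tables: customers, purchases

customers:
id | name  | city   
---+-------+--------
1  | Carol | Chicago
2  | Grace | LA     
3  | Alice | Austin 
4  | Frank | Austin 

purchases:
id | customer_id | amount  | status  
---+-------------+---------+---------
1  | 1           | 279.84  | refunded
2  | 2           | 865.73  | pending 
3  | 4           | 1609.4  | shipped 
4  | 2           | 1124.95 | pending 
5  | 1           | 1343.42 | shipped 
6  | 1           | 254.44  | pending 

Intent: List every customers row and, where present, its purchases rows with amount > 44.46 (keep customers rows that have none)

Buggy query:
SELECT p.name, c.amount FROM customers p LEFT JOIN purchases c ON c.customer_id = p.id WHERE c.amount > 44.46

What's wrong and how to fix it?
Bug: A WHERE condition on the right-hand table after LEFT JOIN drops unmatched parents

Fix: Move the right-table condition into the ON clause so unmatched parents are kept

Corrected query:
SELECT p.name, c.amount FROM customers p LEFT JOIN purchases c ON c.customer_id = p.id AND c.amount > 44.46

Result:
name  | amount 
------+--------
Carol | 254.44 
Carol | 279.84 
Carol | 1343.42
Grace | 865.73 
Grace | 1124.95
Alice | NULL   
Frank | 1609.4 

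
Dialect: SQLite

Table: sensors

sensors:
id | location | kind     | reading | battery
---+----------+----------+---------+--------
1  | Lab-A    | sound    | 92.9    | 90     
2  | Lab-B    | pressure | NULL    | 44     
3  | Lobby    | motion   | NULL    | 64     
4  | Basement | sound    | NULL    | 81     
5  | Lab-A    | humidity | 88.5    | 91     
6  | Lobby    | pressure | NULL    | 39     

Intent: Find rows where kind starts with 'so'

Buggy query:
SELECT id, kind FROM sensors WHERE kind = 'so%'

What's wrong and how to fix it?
Bug: '=' compares the literal string including the % character; pattern matching needs LIKE

Fix: Replace '=' with LIKE so 'so%' is treated as a pattern

Corrected query:
SELECT id, kind FROM sensors WHERE kind LIKE 'so%'

Result:
id | kind 
---+------
1  | sound
4  | sound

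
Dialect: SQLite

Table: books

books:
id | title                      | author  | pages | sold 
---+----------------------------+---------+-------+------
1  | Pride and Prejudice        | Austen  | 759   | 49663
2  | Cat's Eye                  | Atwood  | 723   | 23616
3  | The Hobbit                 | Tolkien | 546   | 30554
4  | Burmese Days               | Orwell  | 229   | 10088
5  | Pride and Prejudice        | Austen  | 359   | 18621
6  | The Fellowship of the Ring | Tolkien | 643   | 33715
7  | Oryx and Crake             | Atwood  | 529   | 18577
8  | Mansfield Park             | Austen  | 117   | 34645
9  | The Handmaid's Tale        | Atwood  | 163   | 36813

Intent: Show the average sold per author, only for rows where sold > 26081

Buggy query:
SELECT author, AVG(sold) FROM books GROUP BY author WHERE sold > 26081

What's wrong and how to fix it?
Bug: Row-level WHERE must come before GROUP BY in the clause order

Fix: Move the WHERE clause before GROUP BY

Corrected query:
SELECT author, AVG(sold) FROM books WHERE sold > 26081 GROUP BY author

Result:
author  | AVG(sold)
--------+----------
Atwood  | 36813    
Austen  | 42154    
Tolkien | 32134.5  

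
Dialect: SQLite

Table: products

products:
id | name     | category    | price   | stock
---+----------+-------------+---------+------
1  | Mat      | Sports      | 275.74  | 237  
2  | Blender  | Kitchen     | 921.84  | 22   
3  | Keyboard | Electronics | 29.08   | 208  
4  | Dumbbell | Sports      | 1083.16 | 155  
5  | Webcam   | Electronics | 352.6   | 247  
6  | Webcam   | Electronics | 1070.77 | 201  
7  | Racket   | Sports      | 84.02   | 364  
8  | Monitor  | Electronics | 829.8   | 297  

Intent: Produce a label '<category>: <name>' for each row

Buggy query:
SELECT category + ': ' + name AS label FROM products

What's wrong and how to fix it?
Bug: SQLite uses || for string concatenation; + coerces text to numbers (yielding 0)

Fix: Replace + with || to concatenate text

Corrected query:
SELECT category || ': ' || name AS label FROM products

Result:
label                
---------------------
Sports: Mat          
Kitchen: Blender     
Electronics: Keyboard
Sports: Dumbbell     
Electronics: Webcam  
Electronics: Webcam  
Sports: Racket       
Electronics: Monitor 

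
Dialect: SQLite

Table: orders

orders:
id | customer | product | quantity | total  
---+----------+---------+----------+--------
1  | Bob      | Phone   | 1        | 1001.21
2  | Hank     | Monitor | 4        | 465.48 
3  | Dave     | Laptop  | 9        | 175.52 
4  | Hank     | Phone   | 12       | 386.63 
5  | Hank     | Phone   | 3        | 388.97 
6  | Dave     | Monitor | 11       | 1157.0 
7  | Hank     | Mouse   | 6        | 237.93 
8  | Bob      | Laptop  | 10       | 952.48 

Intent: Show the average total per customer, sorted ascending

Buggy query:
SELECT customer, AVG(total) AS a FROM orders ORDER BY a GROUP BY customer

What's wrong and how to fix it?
Bug: ORDER BY appears before GROUP BY; SQL clause order requires GROUP BY first

Fix: Move ORDER BY to the end, after GROUP BY

Corrected query:
SELECT customer, AVG(total) AS a FROM orders GROUP BY customer ORDER BY a

Result:
customer | a       
---------+---------
Hank     | 369.7525
Dave     | 666.26  
Bob      | 976.845 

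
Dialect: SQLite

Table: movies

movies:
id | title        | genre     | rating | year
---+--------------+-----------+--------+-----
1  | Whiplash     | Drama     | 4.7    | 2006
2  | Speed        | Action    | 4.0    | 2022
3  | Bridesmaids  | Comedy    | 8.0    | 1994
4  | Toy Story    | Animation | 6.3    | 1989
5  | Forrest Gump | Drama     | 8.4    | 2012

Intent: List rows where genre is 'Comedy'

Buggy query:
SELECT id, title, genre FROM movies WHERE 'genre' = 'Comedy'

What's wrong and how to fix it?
Bug: Single quotes denote string literals in SQL; the column name is being compared as a constant string

Fix: Remove the quotes around the column name (or use double quotes for an identifier)

Corrected query:
SELECT id, title, genre FROM movies WHERE genre = 'Comedy'

Result:
id | title       | genre 
---+-------------+-------
3  | Bridesmaids | Comedy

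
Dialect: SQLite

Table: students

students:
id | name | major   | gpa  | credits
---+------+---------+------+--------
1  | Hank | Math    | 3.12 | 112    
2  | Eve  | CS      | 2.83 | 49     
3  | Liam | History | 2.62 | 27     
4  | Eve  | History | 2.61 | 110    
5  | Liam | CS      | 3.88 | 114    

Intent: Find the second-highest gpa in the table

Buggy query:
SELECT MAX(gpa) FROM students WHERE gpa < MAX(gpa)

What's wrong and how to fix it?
Bug: The inner MAX is an aggregate inside WHERE, which is not allowed

Fix: Compute the overall MAX in a subquery, then take MAX of rows below it

Corrected query:
SELECT MAX(gpa) FROM students WHERE gpa < (SELECT MAX(gpa) FROM students)

Result:
MAX(gpa)
--------
3.12    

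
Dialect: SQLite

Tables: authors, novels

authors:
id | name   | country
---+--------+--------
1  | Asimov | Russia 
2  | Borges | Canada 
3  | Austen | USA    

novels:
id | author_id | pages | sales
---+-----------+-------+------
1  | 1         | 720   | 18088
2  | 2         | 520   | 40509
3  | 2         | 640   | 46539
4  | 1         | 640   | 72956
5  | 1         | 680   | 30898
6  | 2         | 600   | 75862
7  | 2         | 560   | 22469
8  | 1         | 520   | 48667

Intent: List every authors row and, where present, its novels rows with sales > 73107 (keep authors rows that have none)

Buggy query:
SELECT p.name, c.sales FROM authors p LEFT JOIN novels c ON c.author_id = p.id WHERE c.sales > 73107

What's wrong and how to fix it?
Bug: A WHERE condition on the right-hand table after LEFT JOIN drops unmatched parents

Fix: Put 'c.sales > 73107' in the JOIN's ON clause instead of WHERE

Corrected query:
SELECT p.name, c.sales FROM authors p LEFT JOIN novels c ON c.author_id = p.id AND c.sales > 73107

Result:
name   | sales
-------+------
Asimov | NULL 
Borges | 75862
Austen | NULL 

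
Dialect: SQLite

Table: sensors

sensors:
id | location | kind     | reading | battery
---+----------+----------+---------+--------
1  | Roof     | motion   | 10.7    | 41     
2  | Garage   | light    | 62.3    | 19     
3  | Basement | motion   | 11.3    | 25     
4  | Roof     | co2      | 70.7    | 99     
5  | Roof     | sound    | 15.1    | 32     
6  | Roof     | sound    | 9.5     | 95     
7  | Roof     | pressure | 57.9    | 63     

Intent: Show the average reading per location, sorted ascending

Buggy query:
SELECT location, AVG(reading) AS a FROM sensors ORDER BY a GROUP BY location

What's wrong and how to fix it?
Bug: GROUP BY must precede ORDER BY

Fix: Reorder: SELECT … FROM … GROUP BY … ORDER BY …

Corrected query:
SELECT location, AVG(reading) AS a FROM sensors GROUP BY location ORDER BY a

Result:
location | a    
---------+------
Basement | 11.3 
Roof     | 32.78
Garage   | 62.3 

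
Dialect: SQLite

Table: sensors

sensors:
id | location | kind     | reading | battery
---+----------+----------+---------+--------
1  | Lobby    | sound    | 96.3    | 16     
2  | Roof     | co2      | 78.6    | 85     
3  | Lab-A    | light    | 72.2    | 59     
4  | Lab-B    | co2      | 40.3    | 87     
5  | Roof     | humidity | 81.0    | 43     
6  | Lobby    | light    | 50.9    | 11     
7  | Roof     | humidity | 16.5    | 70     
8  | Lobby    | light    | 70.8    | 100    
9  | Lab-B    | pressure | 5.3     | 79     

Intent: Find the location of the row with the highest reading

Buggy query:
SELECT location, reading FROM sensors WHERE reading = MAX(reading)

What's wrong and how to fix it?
Bug: MAX(reading) is an aggregate and cannot be used directly in WHERE

Fix: Wrap MAX in a scalar subquery so WHERE compares against a single value

Corrected query:
SELECT location, reading FROM sensors WHERE reading = (SELECT MAX(reading) FROM sensors)

Result:
location | reading
---------+--------
Lobby    | 96.3   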